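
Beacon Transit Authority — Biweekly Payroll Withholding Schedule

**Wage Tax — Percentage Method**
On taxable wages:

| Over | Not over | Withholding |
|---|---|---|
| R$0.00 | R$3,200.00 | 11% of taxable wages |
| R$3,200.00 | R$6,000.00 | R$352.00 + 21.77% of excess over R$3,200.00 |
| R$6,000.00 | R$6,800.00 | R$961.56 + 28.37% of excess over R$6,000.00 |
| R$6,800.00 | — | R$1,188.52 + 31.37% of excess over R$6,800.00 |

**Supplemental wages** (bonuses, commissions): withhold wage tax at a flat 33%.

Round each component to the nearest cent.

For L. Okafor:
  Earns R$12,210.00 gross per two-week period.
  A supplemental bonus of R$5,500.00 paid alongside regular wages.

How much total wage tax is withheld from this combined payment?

Wage Tax: taxable = R$12,210.00
  R$1,188.52 + 31.37% × (R$12,210.00 − R$6,800.00) = R$1,188.52 + 31.37% × R$5,410.00 = R$2,885.64
Supplemental (33% flat on bonus): 33% × R$5,500.00 = R$1,815.00
Total wage tax: R$2,885.64 + R$1,815.00 = R$4,700.64

R$4,700.64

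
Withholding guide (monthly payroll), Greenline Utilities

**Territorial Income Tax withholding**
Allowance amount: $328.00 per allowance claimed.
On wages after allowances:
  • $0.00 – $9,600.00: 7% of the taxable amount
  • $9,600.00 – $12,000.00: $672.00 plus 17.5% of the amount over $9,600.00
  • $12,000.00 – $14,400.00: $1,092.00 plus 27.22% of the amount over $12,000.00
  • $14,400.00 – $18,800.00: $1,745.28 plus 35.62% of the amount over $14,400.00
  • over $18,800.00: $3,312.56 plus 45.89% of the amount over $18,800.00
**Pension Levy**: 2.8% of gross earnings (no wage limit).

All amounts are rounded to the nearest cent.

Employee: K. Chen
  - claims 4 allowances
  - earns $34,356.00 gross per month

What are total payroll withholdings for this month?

$10,811.10

Territorial Income Tax: taxable = $34,356.00 − 4×$328.00 = $33,044.00
  $3,312.56 + 45.89% × ($33,044.00 − $18,800.00) = $3,312.56 + 45.89% × $14,244.00 = $9,849.13
Pension Levy: 2.8% × $34,356.00 = $961.97
Total: $9,849.13 + $961.97 = $10,811.10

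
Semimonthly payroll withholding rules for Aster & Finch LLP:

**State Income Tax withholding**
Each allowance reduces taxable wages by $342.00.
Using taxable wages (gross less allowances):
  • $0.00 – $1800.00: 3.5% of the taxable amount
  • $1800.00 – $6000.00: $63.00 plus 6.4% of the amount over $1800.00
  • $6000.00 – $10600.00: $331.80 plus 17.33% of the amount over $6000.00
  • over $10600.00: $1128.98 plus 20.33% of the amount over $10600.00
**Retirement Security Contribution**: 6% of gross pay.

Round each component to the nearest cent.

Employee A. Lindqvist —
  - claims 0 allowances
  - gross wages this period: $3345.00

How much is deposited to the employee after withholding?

$2982.42

State Income Tax: taxable = $3345.00
  $63.00 + 6.4% × ($3345.00 − $1800.00) = $63.00 + 6.4% × $1545.00 = $161.88
Retirement Security Contribution: 6% × $3345.00 = $200.70
Total withheld: $161.88 + $200.70 = $362.58
Net pay: $3345.00 − $362.58 = $2982.42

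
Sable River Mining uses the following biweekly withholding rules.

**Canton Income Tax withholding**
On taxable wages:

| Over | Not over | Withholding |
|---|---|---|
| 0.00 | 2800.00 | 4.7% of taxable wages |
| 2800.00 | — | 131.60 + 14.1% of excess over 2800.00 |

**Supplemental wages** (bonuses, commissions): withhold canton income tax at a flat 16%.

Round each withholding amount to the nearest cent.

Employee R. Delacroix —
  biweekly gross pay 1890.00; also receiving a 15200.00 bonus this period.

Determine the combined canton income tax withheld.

Canton Income Tax: taxable = 1890.00
  4.7% × 1890.00 = 88.83
Supplemental (16% flat on bonus): 16% × 15200.00 = 2432.00
Total canton income tax: 88.83 + 2432.00 = 2520.83

2520.83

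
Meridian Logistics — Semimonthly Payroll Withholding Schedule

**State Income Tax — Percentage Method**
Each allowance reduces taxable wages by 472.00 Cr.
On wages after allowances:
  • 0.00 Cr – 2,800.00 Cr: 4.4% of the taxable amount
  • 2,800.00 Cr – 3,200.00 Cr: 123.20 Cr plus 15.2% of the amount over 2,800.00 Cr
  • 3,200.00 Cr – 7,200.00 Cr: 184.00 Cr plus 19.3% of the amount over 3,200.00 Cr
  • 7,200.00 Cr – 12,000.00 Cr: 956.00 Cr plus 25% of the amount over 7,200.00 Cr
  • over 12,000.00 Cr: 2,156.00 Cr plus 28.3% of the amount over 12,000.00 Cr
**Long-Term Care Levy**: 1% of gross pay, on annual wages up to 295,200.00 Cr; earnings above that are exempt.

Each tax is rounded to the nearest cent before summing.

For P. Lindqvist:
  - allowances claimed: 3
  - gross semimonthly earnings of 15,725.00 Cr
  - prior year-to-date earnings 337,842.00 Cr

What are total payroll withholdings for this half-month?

State Income Tax: taxable = 15,725.00 Cr − 3×472.00 Cr = 14,309.00 Cr
  2,156.00 Cr + 28.3% × (14,309.00 Cr − 12,000.00 Cr) = 2,156.00 Cr + 28.3% × 2,309.00 Cr = 2,809.45 Cr
Long-Term Care Levy: YTD 337,842.00 Cr ≥ cap 295,200.00 Cr → 0.00 Cr
Total: 2,809.45 Cr + 0.00 Cr = 2,809.45 Cr

2,809.45 Cr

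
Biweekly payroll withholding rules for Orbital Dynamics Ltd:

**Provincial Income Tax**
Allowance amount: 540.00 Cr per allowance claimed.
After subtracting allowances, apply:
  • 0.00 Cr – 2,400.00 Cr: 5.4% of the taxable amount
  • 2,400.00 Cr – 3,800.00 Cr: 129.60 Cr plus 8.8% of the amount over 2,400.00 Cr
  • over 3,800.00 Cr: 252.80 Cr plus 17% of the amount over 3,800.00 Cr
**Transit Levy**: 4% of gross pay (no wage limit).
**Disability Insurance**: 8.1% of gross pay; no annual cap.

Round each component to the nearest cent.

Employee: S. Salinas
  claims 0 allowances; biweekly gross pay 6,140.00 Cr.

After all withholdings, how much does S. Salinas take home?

4,746.46 Cr

Provincial Income Tax: taxable = 6,140.00 Cr
  252.80 Cr + 17% × (6,140.00 Cr − 3,800.00 Cr) = 252.80 Cr + 17% × 2,340.00 Cr = 650.60 Cr
Transit Levy: 4% × 6,140.00 Cr = 245.60 Cr
Disability Insurance: 8.1% × 6,140.00 Cr = 497.34 Cr
Total withheld: 650.60 Cr + 245.60 Cr + 497.34 Cr = 1,393.54 Cr
Net pay: 6,140.00 Cr − 1,393.54 Cr = 4,746.46 Cr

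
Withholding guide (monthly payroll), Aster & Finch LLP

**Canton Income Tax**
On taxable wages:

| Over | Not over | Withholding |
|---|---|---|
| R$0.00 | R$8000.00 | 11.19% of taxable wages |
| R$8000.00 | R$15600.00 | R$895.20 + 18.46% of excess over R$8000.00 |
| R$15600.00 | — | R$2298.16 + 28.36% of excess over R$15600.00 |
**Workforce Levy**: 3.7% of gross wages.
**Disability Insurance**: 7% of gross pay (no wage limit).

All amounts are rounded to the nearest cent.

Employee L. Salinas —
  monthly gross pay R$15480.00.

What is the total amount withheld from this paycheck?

Canton Income Tax: taxable = R$15480.00
  R$895.20 + 18.46% × (R$15480.00 − R$8000.00) = R$895.20 + 18.46% × R$7480.00 = R$2276.01
Workforce Levy: 3.7% × R$15480.00 = R$572.76
Disability Insurance: 7% × R$15480.00 = R$1083.60
Total: R$2276.01 + R$572.76 + R$1083.60 = R$3932.37

R$3932.37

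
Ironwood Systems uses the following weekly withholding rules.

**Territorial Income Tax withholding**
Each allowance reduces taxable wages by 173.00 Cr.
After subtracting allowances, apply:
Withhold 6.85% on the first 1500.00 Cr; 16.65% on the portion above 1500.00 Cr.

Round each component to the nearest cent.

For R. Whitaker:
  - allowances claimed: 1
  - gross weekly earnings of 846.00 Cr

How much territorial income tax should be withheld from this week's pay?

Territorial Income Tax: taxable = 846.00 Cr − 1×173.00 Cr = 673.00 Cr
  6.85% × 673.00 Cr = 46.10 Cr

46.10 Cr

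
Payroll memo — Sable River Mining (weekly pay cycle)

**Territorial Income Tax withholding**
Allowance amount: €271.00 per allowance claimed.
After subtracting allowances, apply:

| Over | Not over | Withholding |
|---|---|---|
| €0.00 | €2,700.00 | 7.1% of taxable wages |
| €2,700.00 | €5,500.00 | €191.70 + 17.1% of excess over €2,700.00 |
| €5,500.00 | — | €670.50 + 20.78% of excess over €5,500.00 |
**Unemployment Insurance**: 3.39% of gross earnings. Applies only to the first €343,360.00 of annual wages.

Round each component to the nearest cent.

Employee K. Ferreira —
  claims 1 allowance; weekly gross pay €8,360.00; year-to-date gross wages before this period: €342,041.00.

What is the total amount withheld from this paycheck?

€1,253.20

Territorial Income Tax: taxable = €8,360.00 − 1×€271.00 = €8,089.00
  €670.50 + 20.78% × (€8,089.00 − €5,500.00) = €670.50 + 20.78% × €2,589.00 = €1,208.49
Unemployment Insurance: cap €343,360.00 − YTD €342,041.00 = €1,319.00 subject; 3.39% × €1,319.00 = €44.71
Total: €1,208.49 + €44.71 = €1,253.20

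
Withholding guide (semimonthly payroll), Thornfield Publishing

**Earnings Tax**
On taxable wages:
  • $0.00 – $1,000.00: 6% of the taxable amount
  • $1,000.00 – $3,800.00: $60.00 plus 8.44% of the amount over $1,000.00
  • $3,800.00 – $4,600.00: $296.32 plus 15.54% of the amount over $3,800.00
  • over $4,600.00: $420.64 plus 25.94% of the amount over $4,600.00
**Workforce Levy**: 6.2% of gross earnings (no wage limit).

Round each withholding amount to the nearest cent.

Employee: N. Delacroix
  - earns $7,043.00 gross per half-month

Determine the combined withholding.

Earnings Tax: taxable = $7,043.00
  $420.64 + 25.94% × ($7,043.00 − $4,600.00) = $420.64 + 25.94% × $2,443.00 = $1,054.35
Workforce Levy: 6.2% × $7,043.00 = $436.67
Total: $1,054.35 + $436.67 = $1,491.02

$1,491.02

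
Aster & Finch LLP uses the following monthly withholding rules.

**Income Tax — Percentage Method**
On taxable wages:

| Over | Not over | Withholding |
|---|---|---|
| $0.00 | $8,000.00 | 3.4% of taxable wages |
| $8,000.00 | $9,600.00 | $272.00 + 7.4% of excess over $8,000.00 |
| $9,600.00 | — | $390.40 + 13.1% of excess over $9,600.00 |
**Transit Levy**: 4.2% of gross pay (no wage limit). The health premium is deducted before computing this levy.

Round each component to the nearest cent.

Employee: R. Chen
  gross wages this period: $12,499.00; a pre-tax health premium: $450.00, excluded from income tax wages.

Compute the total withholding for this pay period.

$1,217.28

Income Tax: taxable = $12,499.00 − $450.00 = $12,049.00
  $390.40 + 13.1% × ($12,049.00 − $9,600.00) = $390.40 + 13.1% × $2,449.00 = $711.22
Transit Levy: 4.2% × $12,049.00 = $506.06
Total: $711.22 + $506.06 = $1,217.28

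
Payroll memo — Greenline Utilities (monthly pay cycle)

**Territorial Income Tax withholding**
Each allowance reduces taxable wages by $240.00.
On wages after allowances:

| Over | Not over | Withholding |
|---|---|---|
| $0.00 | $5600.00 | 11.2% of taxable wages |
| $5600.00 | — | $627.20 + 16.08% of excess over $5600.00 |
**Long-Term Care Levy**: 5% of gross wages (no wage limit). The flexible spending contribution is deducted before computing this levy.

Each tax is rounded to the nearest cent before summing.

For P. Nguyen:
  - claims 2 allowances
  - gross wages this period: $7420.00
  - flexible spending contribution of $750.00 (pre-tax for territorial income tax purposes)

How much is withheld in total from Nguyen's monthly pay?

Territorial Income Tax: taxable = $7420.00 − $750.00 − 2×$240.00 = $6190.00
  $627.20 + 16.08% × ($6190.00 − $5600.00) = $627.20 + 16.08% × $590.00 = $722.07
Long-Term Care Levy: 5% × $6670.00 = $333.50
Total: $722.07 + $333.50 = $1055.57

$1055.57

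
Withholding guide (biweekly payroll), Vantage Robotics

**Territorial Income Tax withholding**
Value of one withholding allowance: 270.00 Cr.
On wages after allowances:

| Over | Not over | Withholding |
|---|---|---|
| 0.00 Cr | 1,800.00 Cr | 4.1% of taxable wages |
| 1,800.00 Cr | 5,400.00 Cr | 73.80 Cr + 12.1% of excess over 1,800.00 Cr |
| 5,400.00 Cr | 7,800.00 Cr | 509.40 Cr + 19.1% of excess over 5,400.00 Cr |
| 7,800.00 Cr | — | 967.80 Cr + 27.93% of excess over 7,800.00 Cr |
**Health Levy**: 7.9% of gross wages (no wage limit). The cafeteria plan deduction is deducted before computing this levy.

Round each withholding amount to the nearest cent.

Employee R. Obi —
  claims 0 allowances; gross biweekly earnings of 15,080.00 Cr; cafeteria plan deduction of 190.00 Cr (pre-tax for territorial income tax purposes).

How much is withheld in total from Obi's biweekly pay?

Territorial Income Tax: taxable = 15,080.00 Cr − 190.00 Cr = 14,890.00 Cr
  967.80 Cr + 27.93% × (14,890.00 Cr − 7,800.00 Cr) = 967.80 Cr + 27.93% × 7,090.00 Cr = 2,948.04 Cr
Health Levy: 7.9% × 14,890.00 Cr = 1,176.31 Cr
Total: 2,948.04 Cr + 1,176.31 Cr = 4,124.35 Cr

4,124.35 Cr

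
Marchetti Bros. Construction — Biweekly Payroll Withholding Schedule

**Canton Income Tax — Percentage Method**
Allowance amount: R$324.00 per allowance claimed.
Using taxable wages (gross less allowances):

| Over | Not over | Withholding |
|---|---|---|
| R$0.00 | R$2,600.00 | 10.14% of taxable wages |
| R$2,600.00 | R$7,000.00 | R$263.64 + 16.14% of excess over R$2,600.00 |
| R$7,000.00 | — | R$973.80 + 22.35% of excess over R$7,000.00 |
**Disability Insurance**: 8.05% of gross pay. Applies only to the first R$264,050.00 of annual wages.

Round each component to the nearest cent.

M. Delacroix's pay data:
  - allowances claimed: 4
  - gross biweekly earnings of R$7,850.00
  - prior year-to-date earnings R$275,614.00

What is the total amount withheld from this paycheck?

R$901.82

Canton Income Tax: taxable = R$7,850.00 − 4×R$324.00 = R$6,554.00
  R$263.64 + 16.14% × (R$6,554.00 − R$2,600.00) = R$263.64 + 16.14% × R$3,954.00 = R$901.82
Disability Insurance: YTD R$275,614.00 ≥ cap R$264,050.00 → R$0.00
Total: R$901.82 + R$0.00 = R$901.82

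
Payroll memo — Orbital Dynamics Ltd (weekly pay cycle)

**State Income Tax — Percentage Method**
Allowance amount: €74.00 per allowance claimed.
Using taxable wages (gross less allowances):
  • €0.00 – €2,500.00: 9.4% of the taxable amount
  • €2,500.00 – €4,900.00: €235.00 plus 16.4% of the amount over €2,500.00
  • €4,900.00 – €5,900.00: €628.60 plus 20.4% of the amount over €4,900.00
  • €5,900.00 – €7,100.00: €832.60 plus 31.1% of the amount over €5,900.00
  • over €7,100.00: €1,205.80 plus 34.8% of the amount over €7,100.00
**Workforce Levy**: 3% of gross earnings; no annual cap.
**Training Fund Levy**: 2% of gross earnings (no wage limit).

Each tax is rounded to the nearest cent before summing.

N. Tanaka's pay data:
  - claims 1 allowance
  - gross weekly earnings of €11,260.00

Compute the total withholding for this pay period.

€3,190.73

State Income Tax: taxable = €11,260.00 − 1×€74.00 = €11,186.00
  €1,205.80 + 34.8% × (€11,186.00 − €7,100.00) = €1,205.80 + 34.8% × €4,086.00 = €2,627.73
Workforce Levy: 3% × €11,260.00 = €337.80
Training Fund Levy: 2% × €11,260.00 = €225.20
Total: €2,627.73 + €337.80 + €225.20 = €3,190.73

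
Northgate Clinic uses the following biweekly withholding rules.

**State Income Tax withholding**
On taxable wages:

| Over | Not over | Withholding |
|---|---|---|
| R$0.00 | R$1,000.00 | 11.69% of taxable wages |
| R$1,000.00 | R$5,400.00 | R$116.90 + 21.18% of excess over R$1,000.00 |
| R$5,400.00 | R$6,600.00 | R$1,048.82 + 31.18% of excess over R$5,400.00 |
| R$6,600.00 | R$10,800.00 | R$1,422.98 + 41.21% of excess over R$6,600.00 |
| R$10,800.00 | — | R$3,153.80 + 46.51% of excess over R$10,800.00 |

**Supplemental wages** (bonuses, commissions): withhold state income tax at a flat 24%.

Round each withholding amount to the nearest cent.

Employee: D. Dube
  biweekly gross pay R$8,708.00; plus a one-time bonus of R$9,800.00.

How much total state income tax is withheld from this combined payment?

R$4,643.69

State Income Tax: taxable = R$8,708.00
  R$1,422.98 + 41.21% × (R$8,708.00 − R$6,600.00) = R$1,422.98 + 41.21% × R$2,108.00 = R$2,291.69
Supplemental (24% flat on bonus): 24% × R$9,800.00 = R$2,352.00
Total state income tax: R$2,291.69 + R$2,352.00 = R$4,643.69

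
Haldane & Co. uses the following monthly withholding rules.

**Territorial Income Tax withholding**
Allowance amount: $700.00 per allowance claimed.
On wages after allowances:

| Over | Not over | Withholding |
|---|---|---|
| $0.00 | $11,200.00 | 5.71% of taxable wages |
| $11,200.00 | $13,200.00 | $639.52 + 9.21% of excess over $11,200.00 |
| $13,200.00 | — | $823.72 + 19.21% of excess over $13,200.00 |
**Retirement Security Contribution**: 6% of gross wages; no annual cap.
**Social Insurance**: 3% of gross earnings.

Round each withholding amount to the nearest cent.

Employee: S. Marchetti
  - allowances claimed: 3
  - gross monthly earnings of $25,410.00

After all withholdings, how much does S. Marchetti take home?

Territorial Income Tax: taxable = $25,410.00 − 3×$700.00 = $23,310.00
  $823.72 + 19.21% × ($23,310.00 − $13,200.00) = $823.72 + 19.21% × $10,110.00 = $2,765.85
Retirement Security Contribution: 6% × $25,410.00 = $1,524.60
Social Insurance: 3% × $25,410.00 = $762.30
Total withheld: $2,765.85 + $1,524.60 + $762.30 = $5,052.75
Net pay: $25,410.00 − $5,052.75 = $20,357.25

$20,357.25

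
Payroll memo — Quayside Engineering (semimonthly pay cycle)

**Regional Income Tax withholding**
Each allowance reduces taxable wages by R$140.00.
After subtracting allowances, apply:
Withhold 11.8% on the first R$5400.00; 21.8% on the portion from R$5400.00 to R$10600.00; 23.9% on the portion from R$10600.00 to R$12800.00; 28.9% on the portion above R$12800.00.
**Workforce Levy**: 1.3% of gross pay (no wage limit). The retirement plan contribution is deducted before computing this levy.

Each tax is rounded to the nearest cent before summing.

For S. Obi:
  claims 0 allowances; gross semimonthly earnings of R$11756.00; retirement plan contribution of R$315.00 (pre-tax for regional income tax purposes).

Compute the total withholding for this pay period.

R$2120.53

Regional Income Tax: taxable = R$11756.00 − R$315.00 = R$11441.00
  R$1770.80 + 23.9% × (R$11441.00 − R$10600.00) = R$1770.80 + 23.9% × R$841.00 = R$1971.80
Workforce Levy: 1.3% × R$11441.00 = R$148.73
Total: R$1971.80 + R$148.73 = R$2120.53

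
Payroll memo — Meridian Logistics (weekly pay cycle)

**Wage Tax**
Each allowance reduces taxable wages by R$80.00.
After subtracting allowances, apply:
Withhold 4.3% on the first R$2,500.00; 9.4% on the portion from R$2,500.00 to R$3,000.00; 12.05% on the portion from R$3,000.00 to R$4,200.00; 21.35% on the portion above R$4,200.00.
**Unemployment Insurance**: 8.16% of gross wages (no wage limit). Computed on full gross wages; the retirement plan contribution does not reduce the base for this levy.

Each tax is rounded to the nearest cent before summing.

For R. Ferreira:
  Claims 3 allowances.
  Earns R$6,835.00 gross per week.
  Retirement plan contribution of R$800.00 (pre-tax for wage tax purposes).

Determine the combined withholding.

R$1,197.37

Wage Tax: taxable = R$6,835.00 − R$800.00 − 3×R$80.00 = R$5,795.00
  R$299.10 + 21.35% × (R$5,795.00 − R$4,200.00) = R$299.10 + 21.35% × R$1,595.00 = R$639.63
Unemployment Insurance: 8.16% × R$6,835.00 = R$557.74
Total: R$639.63 + R$557.74 = R$1,197.37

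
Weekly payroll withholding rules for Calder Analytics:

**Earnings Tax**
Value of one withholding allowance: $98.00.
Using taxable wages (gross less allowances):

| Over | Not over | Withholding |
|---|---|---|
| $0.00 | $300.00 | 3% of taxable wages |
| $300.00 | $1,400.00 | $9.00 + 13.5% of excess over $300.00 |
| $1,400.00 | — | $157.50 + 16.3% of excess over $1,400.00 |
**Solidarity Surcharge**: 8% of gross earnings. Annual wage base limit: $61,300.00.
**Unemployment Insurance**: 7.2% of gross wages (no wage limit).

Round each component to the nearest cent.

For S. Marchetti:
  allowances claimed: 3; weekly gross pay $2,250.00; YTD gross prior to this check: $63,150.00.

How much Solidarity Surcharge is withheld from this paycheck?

Solidarity Surcharge: YTD $63,150.00 ≥ cap $61,300.00 → $0.00

$0.00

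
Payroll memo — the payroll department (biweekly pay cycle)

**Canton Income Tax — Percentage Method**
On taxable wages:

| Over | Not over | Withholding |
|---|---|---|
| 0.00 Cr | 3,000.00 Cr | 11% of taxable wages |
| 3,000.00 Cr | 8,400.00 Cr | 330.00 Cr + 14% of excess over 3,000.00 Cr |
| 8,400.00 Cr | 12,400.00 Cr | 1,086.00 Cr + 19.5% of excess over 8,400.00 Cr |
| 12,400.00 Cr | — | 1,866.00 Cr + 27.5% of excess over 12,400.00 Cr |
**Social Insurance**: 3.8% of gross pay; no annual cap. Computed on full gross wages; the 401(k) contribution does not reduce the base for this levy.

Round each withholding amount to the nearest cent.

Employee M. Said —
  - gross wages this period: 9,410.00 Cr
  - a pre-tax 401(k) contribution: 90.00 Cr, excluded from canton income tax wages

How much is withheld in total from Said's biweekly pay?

Canton Income Tax: taxable = 9,410.00 Cr − 90.00 Cr = 9,320.00 Cr
  1,086.00 Cr + 19.5% × (9,320.00 Cr − 8,400.00 Cr) = 1,086.00 Cr + 19.5% × 920.00 Cr = 1,265.40 Cr
Social Insurance: 3.8% × 9,410.00 Cr = 357.58 Cr
Total: 1,265.40 Cr + 357.58 Cr = 1,622.98 Cr

1,622.98 Cr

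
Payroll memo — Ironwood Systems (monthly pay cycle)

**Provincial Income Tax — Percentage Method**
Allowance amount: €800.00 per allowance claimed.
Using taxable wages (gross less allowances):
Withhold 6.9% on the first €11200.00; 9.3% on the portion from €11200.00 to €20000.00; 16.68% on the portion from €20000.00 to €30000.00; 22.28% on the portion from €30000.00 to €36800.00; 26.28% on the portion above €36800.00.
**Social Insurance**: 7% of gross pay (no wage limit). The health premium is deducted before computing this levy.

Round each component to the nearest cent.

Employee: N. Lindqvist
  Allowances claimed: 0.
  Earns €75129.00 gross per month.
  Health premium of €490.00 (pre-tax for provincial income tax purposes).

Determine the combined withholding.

€19943.06

Provincial Income Tax: taxable = €75129.00 − €490.00 = €74639.00
  €4774.24 + 26.28% × (€74639.00 − €36800.00) = €4774.24 + 26.28% × €37839.00 = €14718.33
Social Insurance: 7% × €74639.00 = €5224.73
Total: €14718.33 + €5224.73 = €19943.06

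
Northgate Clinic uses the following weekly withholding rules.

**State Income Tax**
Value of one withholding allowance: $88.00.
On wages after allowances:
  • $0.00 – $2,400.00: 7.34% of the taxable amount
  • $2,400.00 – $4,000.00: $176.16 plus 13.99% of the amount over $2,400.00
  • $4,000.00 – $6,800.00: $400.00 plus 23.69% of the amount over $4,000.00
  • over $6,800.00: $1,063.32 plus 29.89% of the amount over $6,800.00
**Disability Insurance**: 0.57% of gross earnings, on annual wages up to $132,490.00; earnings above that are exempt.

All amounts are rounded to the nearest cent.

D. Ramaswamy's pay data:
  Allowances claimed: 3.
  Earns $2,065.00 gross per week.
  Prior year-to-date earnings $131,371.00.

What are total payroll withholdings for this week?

$138.57

State Income Tax: taxable = $2,065.00 − 3×$88.00 = $1,801.00
  7.34% × $1,801.00 = $132.19
Disability Insurance: cap $132,490.00 − YTD $131,371.00 = $1,119.00 subject; 0.57% × $1,119.00 = $6.38
Total: $132.19 + $6.38 = $138.57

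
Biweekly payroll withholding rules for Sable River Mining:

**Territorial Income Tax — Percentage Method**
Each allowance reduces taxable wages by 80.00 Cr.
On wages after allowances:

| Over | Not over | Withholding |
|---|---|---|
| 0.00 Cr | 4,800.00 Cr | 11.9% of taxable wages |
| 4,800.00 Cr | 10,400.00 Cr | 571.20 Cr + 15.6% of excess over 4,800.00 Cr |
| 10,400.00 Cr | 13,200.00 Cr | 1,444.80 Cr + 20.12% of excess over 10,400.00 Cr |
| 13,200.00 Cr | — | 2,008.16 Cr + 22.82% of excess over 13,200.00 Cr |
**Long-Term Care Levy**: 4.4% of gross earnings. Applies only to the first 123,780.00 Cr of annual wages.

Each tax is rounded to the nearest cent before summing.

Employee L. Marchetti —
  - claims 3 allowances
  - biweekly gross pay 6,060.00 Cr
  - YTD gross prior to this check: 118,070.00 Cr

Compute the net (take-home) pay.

5,078.44 Cr

Territorial Income Tax: taxable = 6,060.00 Cr − 3×80.00 Cr = 5,820.00 Cr
  571.20 Cr + 15.6% × (5,820.00 Cr − 4,800.00 Cr) = 571.20 Cr + 15.6% × 1,020.00 Cr = 730.32 Cr
Long-Term Care Levy: cap 123,780.00 Cr − YTD 118,070.00 Cr = 5,710.00 Cr subject; 4.4% × 5,710.00 Cr = 251.24 Cr
Total withheld: 730.32 Cr + 251.24 Cr = 981.56 Cr
Net pay: 6,060.00 Cr − 981.56 Cr = 5,078.44 Cr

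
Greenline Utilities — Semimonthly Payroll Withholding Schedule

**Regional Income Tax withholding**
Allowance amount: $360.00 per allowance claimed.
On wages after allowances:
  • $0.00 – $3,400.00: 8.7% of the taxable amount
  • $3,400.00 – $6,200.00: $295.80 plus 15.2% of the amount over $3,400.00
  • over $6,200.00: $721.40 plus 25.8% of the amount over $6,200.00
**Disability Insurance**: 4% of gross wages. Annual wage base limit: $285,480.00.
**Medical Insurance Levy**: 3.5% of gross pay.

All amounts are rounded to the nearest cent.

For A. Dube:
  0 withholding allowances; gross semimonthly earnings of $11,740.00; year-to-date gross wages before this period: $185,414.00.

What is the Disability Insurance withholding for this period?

$469.60

Disability Insurance: 4% × $11,740.00 = $469.60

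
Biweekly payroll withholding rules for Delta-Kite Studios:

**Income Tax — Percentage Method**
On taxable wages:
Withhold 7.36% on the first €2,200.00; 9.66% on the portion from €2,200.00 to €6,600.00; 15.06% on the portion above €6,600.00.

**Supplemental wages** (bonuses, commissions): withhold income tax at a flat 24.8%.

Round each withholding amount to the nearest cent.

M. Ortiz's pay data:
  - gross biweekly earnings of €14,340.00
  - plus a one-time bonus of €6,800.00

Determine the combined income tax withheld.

€3,439.00

Income Tax: taxable = €14,340.00
  €586.96 + 15.06% × (€14,340.00 − €6,600.00) = €586.96 + 15.06% × €7,740.00 = €1,752.60
Supplemental (24.8% flat on bonus): 24.8% × €6,800.00 = €1,686.40
Total income tax: €1,752.60 + €1,686.40 = €3,439.00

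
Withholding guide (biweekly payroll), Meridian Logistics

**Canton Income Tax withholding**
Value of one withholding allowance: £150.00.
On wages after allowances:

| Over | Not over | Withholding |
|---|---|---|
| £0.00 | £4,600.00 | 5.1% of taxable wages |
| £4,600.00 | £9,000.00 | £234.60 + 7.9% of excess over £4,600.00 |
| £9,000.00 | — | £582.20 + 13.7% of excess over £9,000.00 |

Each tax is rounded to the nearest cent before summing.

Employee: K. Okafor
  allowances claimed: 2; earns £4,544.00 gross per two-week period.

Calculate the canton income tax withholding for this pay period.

Canton Income Tax: taxable = £4,544.00 − 2×£150.00 = £4,244.00
  5.1% × £4,244.00 = £216.44

£216.44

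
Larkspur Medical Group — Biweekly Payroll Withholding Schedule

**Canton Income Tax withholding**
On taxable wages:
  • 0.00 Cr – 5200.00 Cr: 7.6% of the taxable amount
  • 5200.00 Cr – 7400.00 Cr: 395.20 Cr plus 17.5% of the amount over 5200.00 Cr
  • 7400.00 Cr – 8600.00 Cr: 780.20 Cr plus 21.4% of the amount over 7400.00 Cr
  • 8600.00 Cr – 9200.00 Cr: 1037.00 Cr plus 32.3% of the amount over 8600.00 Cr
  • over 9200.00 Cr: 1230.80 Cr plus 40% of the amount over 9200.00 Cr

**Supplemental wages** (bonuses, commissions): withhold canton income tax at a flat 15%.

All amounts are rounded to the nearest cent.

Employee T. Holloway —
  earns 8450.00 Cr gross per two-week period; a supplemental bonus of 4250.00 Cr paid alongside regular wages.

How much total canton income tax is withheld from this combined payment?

1642.40 Cr

Canton Income Tax: taxable = 8450.00 Cr
  780.20 Cr + 21.4% × (8450.00 Cr − 7400.00 Cr) = 780.20 Cr + 21.4% × 1050.00 Cr = 1004.90 Cr
Supplemental (15% flat on bonus): 15% × 4250.00 Cr = 637.50 Cr
Total canton income tax: 1004.90 Cr + 637.50 Cr = 1642.40 Cr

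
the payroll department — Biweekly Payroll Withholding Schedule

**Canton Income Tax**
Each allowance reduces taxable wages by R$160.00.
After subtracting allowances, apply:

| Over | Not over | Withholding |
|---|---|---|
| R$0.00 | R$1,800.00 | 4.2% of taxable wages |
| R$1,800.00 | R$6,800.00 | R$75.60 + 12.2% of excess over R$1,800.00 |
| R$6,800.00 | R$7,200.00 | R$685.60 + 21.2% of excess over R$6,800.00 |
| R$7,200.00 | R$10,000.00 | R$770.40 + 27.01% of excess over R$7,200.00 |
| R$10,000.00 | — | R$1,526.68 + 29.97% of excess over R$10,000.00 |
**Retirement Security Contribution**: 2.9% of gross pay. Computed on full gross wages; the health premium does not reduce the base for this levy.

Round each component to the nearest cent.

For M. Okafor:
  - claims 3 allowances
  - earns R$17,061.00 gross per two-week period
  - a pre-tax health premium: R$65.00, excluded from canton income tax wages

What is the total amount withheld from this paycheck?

Canton Income Tax: taxable = R$17,061.00 − R$65.00 − 3×R$160.00 = R$16,516.00
  R$1,526.68 + 29.97% × (R$16,516.00 − R$10,000.00) = R$1,526.68 + 29.97% × R$6,516.00 = R$3,479.53
Retirement Security Contribution: 2.9% × R$17,061.00 = R$494.77
Total: R$3,479.53 + R$494.77 = R$3,974.30

R$3,974.30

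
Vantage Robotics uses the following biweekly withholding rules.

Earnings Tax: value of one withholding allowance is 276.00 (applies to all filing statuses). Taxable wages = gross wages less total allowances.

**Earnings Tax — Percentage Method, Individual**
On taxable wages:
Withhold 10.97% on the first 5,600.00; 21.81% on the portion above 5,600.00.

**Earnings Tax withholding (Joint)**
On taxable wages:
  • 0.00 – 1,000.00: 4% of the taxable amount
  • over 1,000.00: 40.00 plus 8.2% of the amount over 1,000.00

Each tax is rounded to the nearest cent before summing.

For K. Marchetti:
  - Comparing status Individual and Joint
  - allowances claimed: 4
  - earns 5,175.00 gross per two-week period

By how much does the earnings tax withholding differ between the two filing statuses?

Earnings Tax (Individual): taxable = 5,175.00 − 4×276.00 = 4,071.00
  10.97% × 4,071.00 = 446.59
Earnings Tax (Joint): taxable = 5,175.00 − 4×276.00 = 4,071.00
  40.00 + 8.2% × (4,071.00 − 1,000.00) = 40.00 + 8.2% × 3,071.00 = 291.82
Difference: |446.59 − 291.82| = 154.77 (higher under Individual)

154.77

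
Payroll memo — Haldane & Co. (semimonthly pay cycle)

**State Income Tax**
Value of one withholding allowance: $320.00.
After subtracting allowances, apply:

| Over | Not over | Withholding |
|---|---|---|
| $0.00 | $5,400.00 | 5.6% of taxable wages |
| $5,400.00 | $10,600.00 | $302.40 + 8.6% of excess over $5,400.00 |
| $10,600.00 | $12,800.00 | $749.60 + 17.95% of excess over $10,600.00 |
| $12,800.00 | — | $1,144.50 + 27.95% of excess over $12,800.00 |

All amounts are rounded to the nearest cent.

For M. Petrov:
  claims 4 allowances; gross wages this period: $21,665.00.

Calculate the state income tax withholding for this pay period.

State Income Tax: taxable = $21,665.00 − 4×$320.00 = $20,385.00
  $1,144.50 + 27.95% × ($20,385.00 − $12,800.00) = $1,144.50 + 27.95% × $7,585.00 = $3,264.51

$3,264.51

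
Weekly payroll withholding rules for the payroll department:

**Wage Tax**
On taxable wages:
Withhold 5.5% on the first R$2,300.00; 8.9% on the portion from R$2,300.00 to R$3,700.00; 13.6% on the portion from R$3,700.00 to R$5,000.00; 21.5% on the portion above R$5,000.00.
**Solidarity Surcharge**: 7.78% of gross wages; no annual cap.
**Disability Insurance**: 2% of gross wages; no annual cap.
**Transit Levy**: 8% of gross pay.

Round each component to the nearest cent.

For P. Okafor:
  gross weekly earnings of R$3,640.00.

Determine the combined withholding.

R$892.95

Wage Tax: taxable = R$3,640.00
  R$126.50 + 8.9% × (R$3,640.00 − R$2,300.00) = R$126.50 + 8.9% × R$1,340.00 = R$245.76
Solidarity Surcharge: 7.78% × R$3,640.00 = R$283.19
Disability Insurance: 2% × R$3,640.00 = R$72.80
Transit Levy: 8% × R$3,640.00 = R$291.20
Total: R$245.76 + R$283.19 + R$72.80 + R$291.20 = R$892.95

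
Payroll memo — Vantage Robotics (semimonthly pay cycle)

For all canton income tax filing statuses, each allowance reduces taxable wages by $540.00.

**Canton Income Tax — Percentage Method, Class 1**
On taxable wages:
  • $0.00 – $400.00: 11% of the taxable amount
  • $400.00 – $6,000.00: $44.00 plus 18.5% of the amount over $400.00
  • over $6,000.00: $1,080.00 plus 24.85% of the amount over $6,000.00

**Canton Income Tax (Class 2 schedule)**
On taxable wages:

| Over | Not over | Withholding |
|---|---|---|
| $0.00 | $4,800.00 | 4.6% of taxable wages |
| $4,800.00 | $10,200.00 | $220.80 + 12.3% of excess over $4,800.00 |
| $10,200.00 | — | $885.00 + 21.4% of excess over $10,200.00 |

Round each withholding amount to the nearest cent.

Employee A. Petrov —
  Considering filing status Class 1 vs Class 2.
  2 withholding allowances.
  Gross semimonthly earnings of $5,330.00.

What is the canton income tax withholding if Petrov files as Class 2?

Canton Income Tax (Class 2): taxable = $5,330.00 − 2×$540.00 = $4,250.00
  4.6% × $4,250.00 = $195.50

$195.50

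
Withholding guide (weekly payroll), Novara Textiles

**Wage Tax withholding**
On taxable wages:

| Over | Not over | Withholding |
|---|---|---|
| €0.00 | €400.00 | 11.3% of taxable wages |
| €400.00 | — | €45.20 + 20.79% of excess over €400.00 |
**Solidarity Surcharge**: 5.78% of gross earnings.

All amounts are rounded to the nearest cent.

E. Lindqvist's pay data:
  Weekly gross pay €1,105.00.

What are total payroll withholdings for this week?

€255.64

Wage Tax: taxable = €1,105.00
  €45.20 + 20.79% × (€1,105.00 − €400.00) = €45.20 + 20.79% × €705.00 = €191.77
Solidarity Surcharge: 5.78% × €1,105.00 = €63.87
Total: €191.77 + €63.87 = €255.64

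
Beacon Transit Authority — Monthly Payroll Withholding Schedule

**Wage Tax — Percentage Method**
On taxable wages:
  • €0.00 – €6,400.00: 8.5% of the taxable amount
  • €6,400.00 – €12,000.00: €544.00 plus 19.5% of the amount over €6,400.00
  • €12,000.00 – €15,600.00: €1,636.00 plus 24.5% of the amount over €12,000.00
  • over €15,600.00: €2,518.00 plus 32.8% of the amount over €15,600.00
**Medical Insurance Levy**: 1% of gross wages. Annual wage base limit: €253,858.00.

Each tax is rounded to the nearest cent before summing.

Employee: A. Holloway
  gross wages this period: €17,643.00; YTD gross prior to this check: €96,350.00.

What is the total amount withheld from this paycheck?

Wage Tax: taxable = €17,643.00
  €2,518.00 + 32.8% × (€17,643.00 − €15,600.00) = €2,518.00 + 32.8% × €2,043.00 = €3,188.10
Medical Insurance Levy: 1% × €17,643.00 = €176.43
Total: €3,188.10 + €176.43 = €3,364.53

€3,364.53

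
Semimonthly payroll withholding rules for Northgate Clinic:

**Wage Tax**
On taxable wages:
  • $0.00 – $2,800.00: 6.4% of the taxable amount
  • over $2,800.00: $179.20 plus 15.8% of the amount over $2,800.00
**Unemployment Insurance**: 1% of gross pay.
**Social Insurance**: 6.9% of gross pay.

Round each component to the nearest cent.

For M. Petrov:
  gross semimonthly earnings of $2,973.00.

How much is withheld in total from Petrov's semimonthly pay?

$441.40

Wage Tax: taxable = $2,973.00
  $179.20 + 15.8% × ($2,973.00 − $2,800.00) = $179.20 + 15.8% × $173.00 = $206.53
Unemployment Insurance: 1% × $2,973.00 = $29.73
Social Insurance: 6.9% × $2,973.00 = $205.14
Total: $206.53 + $29.73 + $205.14 = $441.40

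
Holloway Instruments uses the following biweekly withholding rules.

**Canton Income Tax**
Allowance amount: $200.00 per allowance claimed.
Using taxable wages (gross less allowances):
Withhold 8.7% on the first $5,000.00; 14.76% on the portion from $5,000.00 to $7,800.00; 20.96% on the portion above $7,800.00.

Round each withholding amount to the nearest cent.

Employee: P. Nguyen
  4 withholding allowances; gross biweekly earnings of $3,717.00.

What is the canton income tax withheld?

Canton Income Tax: taxable = $3,717.00 − 4×$200.00 = $2,917.00
  8.7% × $2,917.00 = $253.78

$253.78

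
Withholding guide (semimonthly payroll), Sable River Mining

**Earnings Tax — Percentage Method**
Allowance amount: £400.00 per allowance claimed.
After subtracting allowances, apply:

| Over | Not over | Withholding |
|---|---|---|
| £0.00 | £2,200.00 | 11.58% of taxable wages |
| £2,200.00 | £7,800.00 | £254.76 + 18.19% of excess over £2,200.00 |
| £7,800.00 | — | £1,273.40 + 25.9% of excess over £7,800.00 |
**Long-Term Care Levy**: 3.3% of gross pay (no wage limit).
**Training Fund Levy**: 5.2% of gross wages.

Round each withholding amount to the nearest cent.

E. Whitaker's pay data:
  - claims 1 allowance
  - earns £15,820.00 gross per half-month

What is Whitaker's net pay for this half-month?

£11,228.32

Earnings Tax: taxable = £15,820.00 − 1×£400.00 = £15,420.00
  £1,273.40 + 25.9% × (£15,420.00 − £7,800.00) = £1,273.40 + 25.9% × £7,620.00 = £3,246.98
Long-Term Care Levy: 3.3% × £15,820.00 = £522.06
Training Fund Levy: 5.2% × £15,820.00 = £822.64
Total withheld: £3,246.98 + £522.06 + £822.64 = £4,591.68
Net pay: £15,820.00 − £4,591.68 = £11,228.32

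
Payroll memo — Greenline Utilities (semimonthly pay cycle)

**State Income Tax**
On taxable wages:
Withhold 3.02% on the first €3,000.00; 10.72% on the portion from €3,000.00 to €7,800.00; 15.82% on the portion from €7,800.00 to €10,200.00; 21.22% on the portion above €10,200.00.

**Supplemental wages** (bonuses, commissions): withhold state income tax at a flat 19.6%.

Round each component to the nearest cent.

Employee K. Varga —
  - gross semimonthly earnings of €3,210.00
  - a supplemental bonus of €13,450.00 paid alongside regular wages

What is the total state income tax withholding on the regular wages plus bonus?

State Income Tax: taxable = €3,210.00
  €90.60 + 10.72% × (€3,210.00 − €3,000.00) = €90.60 + 10.72% × €210.00 = €113.11
Supplemental (19.6% flat on bonus): 19.6% × €13,450.00 = €2,636.20
Total state income tax: €113.11 + €2,636.20 = €2,749.31

€2,749.31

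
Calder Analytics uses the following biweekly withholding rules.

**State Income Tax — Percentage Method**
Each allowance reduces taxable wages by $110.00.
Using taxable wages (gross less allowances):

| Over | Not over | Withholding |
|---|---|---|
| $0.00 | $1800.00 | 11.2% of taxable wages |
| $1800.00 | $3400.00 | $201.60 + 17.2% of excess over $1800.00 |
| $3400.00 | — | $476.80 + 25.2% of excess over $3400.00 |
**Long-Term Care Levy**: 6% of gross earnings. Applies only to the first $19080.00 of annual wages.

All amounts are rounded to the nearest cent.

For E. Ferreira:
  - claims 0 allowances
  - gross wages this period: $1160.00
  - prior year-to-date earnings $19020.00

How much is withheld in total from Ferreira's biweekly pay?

State Income Tax: taxable = $1160.00
  11.2% × $1160.00 = $129.92
Long-Term Care Levy: cap $19080.00 − YTD $19020.00 = $60.00 subject; 6% × $60.00 = $3.60
Total: $129.92 + $3.60 = $133.52

$133.52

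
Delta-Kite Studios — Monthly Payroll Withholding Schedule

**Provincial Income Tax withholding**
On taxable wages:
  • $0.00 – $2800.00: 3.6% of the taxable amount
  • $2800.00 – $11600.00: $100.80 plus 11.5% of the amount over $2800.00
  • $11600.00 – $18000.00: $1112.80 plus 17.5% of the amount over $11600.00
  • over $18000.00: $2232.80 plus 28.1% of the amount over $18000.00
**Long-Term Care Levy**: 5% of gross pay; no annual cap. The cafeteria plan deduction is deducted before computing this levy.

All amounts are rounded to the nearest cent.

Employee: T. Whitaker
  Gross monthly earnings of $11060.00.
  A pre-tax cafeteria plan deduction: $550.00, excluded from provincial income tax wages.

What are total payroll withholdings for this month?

Provincial Income Tax: taxable = $11060.00 − $550.00 = $10510.00
  $100.80 + 11.5% × ($10510.00 − $2800.00) = $100.80 + 11.5% × $7710.00 = $987.45
Long-Term Care Levy: 5% × $10510.00 = $525.50
Total: $987.45 + $525.50 = $1512.95

$1512.95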